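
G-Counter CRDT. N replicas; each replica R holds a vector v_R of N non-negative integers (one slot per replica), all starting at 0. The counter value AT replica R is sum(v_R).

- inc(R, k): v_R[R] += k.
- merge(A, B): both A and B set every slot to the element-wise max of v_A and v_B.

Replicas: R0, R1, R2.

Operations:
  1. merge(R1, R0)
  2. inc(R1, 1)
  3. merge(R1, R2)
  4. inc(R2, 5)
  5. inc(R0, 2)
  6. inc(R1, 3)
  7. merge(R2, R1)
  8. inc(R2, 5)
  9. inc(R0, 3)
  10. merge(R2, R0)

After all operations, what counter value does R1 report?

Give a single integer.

Answer: 9

Derivation:
Op 1: merge R1<->R0 -> R1=(0,0,0) R0=(0,0,0)
Op 2: inc R1 by 1 -> R1=(0,1,0) value=1
Op 3: merge R1<->R2 -> R1=(0,1,0) R2=(0,1,0)
Op 4: inc R2 by 5 -> R2=(0,1,5) value=6
Op 5: inc R0 by 2 -> R0=(2,0,0) value=2
Op 6: inc R1 by 3 -> R1=(0,4,0) value=4
Op 7: merge R2<->R1 -> R2=(0,4,5) R1=(0,4,5)
Op 8: inc R2 by 5 -> R2=(0,4,10) value=14
Op 9: inc R0 by 3 -> R0=(5,0,0) value=5
Op 10: merge R2<->R0 -> R2=(5,4,10) R0=(5,4,10)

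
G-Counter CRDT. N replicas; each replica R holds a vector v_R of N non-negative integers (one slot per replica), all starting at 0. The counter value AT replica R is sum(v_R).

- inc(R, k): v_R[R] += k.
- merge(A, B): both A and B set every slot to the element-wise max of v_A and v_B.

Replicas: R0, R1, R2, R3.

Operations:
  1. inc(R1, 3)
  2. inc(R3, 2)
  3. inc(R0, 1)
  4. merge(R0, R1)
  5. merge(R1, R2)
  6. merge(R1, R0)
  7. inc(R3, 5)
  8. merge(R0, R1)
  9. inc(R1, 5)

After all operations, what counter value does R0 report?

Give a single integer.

Answer: 4

Derivation:
Op 1: inc R1 by 3 -> R1=(0,3,0,0) value=3
Op 2: inc R3 by 2 -> R3=(0,0,0,2) value=2
Op 3: inc R0 by 1 -> R0=(1,0,0,0) value=1
Op 4: merge R0<->R1 -> R0=(1,3,0,0) R1=(1,3,0,0)
Op 5: merge R1<->R2 -> R1=(1,3,0,0) R2=(1,3,0,0)
Op 6: merge R1<->R0 -> R1=(1,3,0,0) R0=(1,3,0,0)
Op 7: inc R3 by 5 -> R3=(0,0,0,7) value=7
Op 8: merge R0<->R1 -> R0=(1,3,0,0) R1=(1,3,0,0)
Op 9: inc R1 by 5 -> R1=(1,8,0,0) value=9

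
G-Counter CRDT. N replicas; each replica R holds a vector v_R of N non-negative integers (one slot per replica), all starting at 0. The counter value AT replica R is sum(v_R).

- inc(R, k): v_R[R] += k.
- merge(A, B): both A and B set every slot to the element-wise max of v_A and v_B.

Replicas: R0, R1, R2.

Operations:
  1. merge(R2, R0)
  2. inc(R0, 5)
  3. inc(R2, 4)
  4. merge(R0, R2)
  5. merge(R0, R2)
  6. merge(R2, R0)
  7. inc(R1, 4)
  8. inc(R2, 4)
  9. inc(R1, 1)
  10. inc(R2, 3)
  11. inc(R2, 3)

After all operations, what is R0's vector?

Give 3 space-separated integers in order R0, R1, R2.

Answer: 5 0 4

Derivation:
Op 1: merge R2<->R0 -> R2=(0,0,0) R0=(0,0,0)
Op 2: inc R0 by 5 -> R0=(5,0,0) value=5
Op 3: inc R2 by 4 -> R2=(0,0,4) value=4
Op 4: merge R0<->R2 -> R0=(5,0,4) R2=(5,0,4)
Op 5: merge R0<->R2 -> R0=(5,0,4) R2=(5,0,4)
Op 6: merge R2<->R0 -> R2=(5,0,4) R0=(5,0,4)
Op 7: inc R1 by 4 -> R1=(0,4,0) value=4
Op 8: inc R2 by 4 -> R2=(5,0,8) value=13
Op 9: inc R1 by 1 -> R1=(0,5,0) value=5
Op 10: inc R2 by 3 -> R2=(5,0,11) value=16
Op 11: inc R2 by 3 -> R2=(5,0,14) value=19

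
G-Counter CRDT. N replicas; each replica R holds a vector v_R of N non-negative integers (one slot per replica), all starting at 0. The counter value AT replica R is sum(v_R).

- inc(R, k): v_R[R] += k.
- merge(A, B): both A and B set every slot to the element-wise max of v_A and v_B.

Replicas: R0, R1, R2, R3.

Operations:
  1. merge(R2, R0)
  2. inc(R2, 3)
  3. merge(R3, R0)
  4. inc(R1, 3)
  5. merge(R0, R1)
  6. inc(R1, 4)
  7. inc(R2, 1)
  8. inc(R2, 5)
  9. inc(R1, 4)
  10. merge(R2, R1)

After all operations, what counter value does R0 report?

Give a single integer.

Op 1: merge R2<->R0 -> R2=(0,0,0,0) R0=(0,0,0,0)
Op 2: inc R2 by 3 -> R2=(0,0,3,0) value=3
Op 3: merge R3<->R0 -> R3=(0,0,0,0) R0=(0,0,0,0)
Op 4: inc R1 by 3 -> R1=(0,3,0,0) value=3
Op 5: merge R0<->R1 -> R0=(0,3,0,0) R1=(0,3,0,0)
Op 6: inc R1 by 4 -> R1=(0,7,0,0) value=7
Op 7: inc R2 by 1 -> R2=(0,0,4,0) value=4
Op 8: inc R2 by 5 -> R2=(0,0,9,0) value=9
Op 9: inc R1 by 4 -> R1=(0,11,0,0) value=11
Op 10: merge R2<->R1 -> R2=(0,11,9,0) R1=(0,11,9,0)

Answer: 3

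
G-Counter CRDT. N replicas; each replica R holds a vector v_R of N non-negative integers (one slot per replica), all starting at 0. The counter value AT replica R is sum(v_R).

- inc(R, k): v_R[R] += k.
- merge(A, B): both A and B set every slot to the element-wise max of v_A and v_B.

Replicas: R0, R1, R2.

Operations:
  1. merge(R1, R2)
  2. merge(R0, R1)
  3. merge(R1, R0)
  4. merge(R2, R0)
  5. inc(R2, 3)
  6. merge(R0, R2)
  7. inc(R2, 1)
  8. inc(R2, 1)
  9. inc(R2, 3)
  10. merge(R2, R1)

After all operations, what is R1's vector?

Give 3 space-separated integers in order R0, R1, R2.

Op 1: merge R1<->R2 -> R1=(0,0,0) R2=(0,0,0)
Op 2: merge R0<->R1 -> R0=(0,0,0) R1=(0,0,0)
Op 3: merge R1<->R0 -> R1=(0,0,0) R0=(0,0,0)
Op 4: merge R2<->R0 -> R2=(0,0,0) R0=(0,0,0)
Op 5: inc R2 by 3 -> R2=(0,0,3) value=3
Op 6: merge R0<->R2 -> R0=(0,0,3) R2=(0,0,3)
Op 7: inc R2 by 1 -> R2=(0,0,4) value=4
Op 8: inc R2 by 1 -> R2=(0,0,5) value=5
Op 9: inc R2 by 3 -> R2=(0,0,8) value=8
Op 10: merge R2<->R1 -> R2=(0,0,8) R1=(0,0,8)

Answer: 0 0 8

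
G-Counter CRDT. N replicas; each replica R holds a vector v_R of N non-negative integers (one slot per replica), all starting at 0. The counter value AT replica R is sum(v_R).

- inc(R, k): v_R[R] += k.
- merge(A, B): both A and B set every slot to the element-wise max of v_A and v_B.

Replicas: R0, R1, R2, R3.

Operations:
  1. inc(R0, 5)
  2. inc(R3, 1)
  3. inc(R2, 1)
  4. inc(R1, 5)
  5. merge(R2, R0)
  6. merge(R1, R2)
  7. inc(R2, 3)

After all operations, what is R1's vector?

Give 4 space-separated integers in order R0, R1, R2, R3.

Answer: 5 5 1 0

Derivation:
Op 1: inc R0 by 5 -> R0=(5,0,0,0) value=5
Op 2: inc R3 by 1 -> R3=(0,0,0,1) value=1
Op 3: inc R2 by 1 -> R2=(0,0,1,0) value=1
Op 4: inc R1 by 5 -> R1=(0,5,0,0) value=5
Op 5: merge R2<->R0 -> R2=(5,0,1,0) R0=(5,0,1,0)
Op 6: merge R1<->R2 -> R1=(5,5,1,0) R2=(5,5,1,0)
Op 7: inc R2 by 3 -> R2=(5,5,4,0) value=14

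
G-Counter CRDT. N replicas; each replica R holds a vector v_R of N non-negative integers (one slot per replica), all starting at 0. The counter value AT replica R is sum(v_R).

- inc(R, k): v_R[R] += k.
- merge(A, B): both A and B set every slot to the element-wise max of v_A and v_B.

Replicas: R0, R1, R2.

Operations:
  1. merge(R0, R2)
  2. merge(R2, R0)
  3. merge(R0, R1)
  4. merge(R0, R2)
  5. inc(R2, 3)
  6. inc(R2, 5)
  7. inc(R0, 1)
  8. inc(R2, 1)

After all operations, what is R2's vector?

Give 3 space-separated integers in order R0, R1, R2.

Op 1: merge R0<->R2 -> R0=(0,0,0) R2=(0,0,0)
Op 2: merge R2<->R0 -> R2=(0,0,0) R0=(0,0,0)
Op 3: merge R0<->R1 -> R0=(0,0,0) R1=(0,0,0)
Op 4: merge R0<->R2 -> R0=(0,0,0) R2=(0,0,0)
Op 5: inc R2 by 3 -> R2=(0,0,3) value=3
Op 6: inc R2 by 5 -> R2=(0,0,8) value=8
Op 7: inc R0 by 1 -> R0=(1,0,0) value=1
Op 8: inc R2 by 1 -> R2=(0,0,9) value=9

Answer: 0 0 9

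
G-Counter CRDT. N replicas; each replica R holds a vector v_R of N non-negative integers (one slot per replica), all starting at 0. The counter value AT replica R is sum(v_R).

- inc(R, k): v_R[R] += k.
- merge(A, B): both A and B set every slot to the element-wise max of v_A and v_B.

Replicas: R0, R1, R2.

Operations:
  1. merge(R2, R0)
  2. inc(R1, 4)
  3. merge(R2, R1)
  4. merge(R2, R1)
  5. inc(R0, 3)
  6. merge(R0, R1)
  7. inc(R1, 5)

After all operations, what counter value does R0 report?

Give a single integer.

Answer: 7

Derivation:
Op 1: merge R2<->R0 -> R2=(0,0,0) R0=(0,0,0)
Op 2: inc R1 by 4 -> R1=(0,4,0) value=4
Op 3: merge R2<->R1 -> R2=(0,4,0) R1=(0,4,0)
Op 4: merge R2<->R1 -> R2=(0,4,0) R1=(0,4,0)
Op 5: inc R0 by 3 -> R0=(3,0,0) value=3
Op 6: merge R0<->R1 -> R0=(3,4,0) R1=(3,4,0)
Op 7: inc R1 by 5 -> R1=(3,9,0) value=12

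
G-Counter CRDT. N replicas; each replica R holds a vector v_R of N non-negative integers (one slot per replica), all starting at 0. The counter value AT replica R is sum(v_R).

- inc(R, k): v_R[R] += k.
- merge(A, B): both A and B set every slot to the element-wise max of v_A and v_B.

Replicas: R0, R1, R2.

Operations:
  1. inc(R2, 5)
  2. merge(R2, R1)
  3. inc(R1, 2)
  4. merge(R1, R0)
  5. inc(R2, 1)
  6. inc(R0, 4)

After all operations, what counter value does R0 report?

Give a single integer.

Op 1: inc R2 by 5 -> R2=(0,0,5) value=5
Op 2: merge R2<->R1 -> R2=(0,0,5) R1=(0,0,5)
Op 3: inc R1 by 2 -> R1=(0,2,5) value=7
Op 4: merge R1<->R0 -> R1=(0,2,5) R0=(0,2,5)
Op 5: inc R2 by 1 -> R2=(0,0,6) value=6
Op 6: inc R0 by 4 -> R0=(4,2,5) value=11

Answer: 11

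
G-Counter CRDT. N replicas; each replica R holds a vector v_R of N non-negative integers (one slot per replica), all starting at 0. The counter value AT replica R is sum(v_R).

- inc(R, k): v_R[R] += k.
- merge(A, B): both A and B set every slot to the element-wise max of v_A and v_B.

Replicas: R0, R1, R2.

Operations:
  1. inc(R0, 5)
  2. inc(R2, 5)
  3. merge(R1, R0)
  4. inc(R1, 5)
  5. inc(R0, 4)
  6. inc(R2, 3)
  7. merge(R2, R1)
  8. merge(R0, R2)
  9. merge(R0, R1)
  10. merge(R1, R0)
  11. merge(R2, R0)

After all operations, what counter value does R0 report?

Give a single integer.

Op 1: inc R0 by 5 -> R0=(5,0,0) value=5
Op 2: inc R2 by 5 -> R2=(0,0,5) value=5
Op 3: merge R1<->R0 -> R1=(5,0,0) R0=(5,0,0)
Op 4: inc R1 by 5 -> R1=(5,5,0) value=10
Op 5: inc R0 by 4 -> R0=(9,0,0) value=9
Op 6: inc R2 by 3 -> R2=(0,0,8) value=8
Op 7: merge R2<->R1 -> R2=(5,5,8) R1=(5,5,8)
Op 8: merge R0<->R2 -> R0=(9,5,8) R2=(9,5,8)
Op 9: merge R0<->R1 -> R0=(9,5,8) R1=(9,5,8)
Op 10: merge R1<->R0 -> R1=(9,5,8) R0=(9,5,8)
Op 11: merge R2<->R0 -> R2=(9,5,8) R0=(9,5,8)

Answer: 22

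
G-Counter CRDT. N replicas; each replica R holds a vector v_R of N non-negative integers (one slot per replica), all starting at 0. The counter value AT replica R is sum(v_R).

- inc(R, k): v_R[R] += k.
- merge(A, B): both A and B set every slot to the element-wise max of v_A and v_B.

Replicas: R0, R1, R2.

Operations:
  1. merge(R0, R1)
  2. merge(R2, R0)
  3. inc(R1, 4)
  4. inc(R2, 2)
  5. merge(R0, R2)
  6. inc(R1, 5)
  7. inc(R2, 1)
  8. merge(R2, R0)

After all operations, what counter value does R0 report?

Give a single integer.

Answer: 3

Derivation:
Op 1: merge R0<->R1 -> R0=(0,0,0) R1=(0,0,0)
Op 2: merge R2<->R0 -> R2=(0,0,0) R0=(0,0,0)
Op 3: inc R1 by 4 -> R1=(0,4,0) value=4
Op 4: inc R2 by 2 -> R2=(0,0,2) value=2
Op 5: merge R0<->R2 -> R0=(0,0,2) R2=(0,0,2)
Op 6: inc R1 by 5 -> R1=(0,9,0) value=9
Op 7: inc R2 by 1 -> R2=(0,0,3) value=3
Op 8: merge R2<->R0 -> R2=(0,0,3) R0=(0,0,3)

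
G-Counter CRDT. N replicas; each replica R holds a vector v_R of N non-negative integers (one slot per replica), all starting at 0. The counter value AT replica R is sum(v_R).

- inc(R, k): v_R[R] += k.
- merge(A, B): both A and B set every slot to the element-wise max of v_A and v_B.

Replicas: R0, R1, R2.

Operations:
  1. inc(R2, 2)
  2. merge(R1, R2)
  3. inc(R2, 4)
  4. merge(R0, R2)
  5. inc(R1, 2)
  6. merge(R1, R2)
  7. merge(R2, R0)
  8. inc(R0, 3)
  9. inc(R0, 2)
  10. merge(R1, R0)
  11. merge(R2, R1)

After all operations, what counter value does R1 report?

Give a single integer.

Answer: 13

Derivation:
Op 1: inc R2 by 2 -> R2=(0,0,2) value=2
Op 2: merge R1<->R2 -> R1=(0,0,2) R2=(0,0,2)
Op 3: inc R2 by 4 -> R2=(0,0,6) value=6
Op 4: merge R0<->R2 -> R0=(0,0,6) R2=(0,0,6)
Op 5: inc R1 by 2 -> R1=(0,2,2) value=4
Op 6: merge R1<->R2 -> R1=(0,2,6) R2=(0,2,6)
Op 7: merge R2<->R0 -> R2=(0,2,6) R0=(0,2,6)
Op 8: inc R0 by 3 -> R0=(3,2,6) value=11
Op 9: inc R0 by 2 -> R0=(5,2,6) value=13
Op 10: merge R1<->R0 -> R1=(5,2,6) R0=(5,2,6)
Op 11: merge R2<->R1 -> R2=(5,2,6) R1=(5,2,6)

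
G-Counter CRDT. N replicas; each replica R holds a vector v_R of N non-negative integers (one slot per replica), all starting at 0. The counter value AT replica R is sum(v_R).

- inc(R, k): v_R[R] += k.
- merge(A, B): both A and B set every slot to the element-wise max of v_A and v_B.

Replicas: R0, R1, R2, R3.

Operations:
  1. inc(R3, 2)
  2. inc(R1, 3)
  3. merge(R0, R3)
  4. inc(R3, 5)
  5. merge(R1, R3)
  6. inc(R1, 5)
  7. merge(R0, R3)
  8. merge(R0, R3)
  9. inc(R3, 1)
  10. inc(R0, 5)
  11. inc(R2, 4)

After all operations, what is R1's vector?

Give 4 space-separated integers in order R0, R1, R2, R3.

Op 1: inc R3 by 2 -> R3=(0,0,0,2) value=2
Op 2: inc R1 by 3 -> R1=(0,3,0,0) value=3
Op 3: merge R0<->R3 -> R0=(0,0,0,2) R3=(0,0,0,2)
Op 4: inc R3 by 5 -> R3=(0,0,0,7) value=7
Op 5: merge R1<->R3 -> R1=(0,3,0,7) R3=(0,3,0,7)
Op 6: inc R1 by 5 -> R1=(0,8,0,7) value=15
Op 7: merge R0<->R3 -> R0=(0,3,0,7) R3=(0,3,0,7)
Op 8: merge R0<->R3 -> R0=(0,3,0,7) R3=(0,3,0,7)
Op 9: inc R3 by 1 -> R3=(0,3,0,8) value=11
Op 10: inc R0 by 5 -> R0=(5,3,0,7) value=15
Op 11: inc R2 by 4 -> R2=(0,0,4,0) value=4

Answer: 0 8 0 7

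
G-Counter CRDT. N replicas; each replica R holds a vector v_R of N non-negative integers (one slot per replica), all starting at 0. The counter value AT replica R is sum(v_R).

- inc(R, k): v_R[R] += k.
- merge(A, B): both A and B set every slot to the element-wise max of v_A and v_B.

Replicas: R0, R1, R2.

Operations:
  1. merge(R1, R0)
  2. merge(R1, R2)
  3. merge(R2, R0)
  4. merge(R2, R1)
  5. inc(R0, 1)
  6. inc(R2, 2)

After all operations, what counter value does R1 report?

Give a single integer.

Op 1: merge R1<->R0 -> R1=(0,0,0) R0=(0,0,0)
Op 2: merge R1<->R2 -> R1=(0,0,0) R2=(0,0,0)
Op 3: merge R2<->R0 -> R2=(0,0,0) R0=(0,0,0)
Op 4: merge R2<->R1 -> R2=(0,0,0) R1=(0,0,0)
Op 5: inc R0 by 1 -> R0=(1,0,0) value=1
Op 6: inc R2 by 2 -> R2=(0,0,2) value=2

Answer: 0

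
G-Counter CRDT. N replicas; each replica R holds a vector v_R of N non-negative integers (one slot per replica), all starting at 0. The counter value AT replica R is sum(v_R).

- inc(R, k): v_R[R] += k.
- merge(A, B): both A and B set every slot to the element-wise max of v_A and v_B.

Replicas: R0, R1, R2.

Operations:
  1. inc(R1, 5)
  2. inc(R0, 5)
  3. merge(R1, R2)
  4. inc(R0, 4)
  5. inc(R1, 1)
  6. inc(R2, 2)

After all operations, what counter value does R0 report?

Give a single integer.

Op 1: inc R1 by 5 -> R1=(0,5,0) value=5
Op 2: inc R0 by 5 -> R0=(5,0,0) value=5
Op 3: merge R1<->R2 -> R1=(0,5,0) R2=(0,5,0)
Op 4: inc R0 by 4 -> R0=(9,0,0) value=9
Op 5: inc R1 by 1 -> R1=(0,6,0) value=6
Op 6: inc R2 by 2 -> R2=(0,5,2) value=7

Answer: 9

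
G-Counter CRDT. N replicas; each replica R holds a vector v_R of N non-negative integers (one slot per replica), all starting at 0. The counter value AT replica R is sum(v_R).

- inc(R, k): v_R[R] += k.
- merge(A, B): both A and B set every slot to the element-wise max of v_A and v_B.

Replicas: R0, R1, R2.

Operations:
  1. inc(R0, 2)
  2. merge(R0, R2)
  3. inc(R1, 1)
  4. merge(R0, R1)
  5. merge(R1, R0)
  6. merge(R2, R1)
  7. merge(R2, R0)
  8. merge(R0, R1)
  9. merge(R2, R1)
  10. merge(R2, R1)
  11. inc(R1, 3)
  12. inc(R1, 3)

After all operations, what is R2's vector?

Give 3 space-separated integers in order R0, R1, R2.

Op 1: inc R0 by 2 -> R0=(2,0,0) value=2
Op 2: merge R0<->R2 -> R0=(2,0,0) R2=(2,0,0)
Op 3: inc R1 by 1 -> R1=(0,1,0) value=1
Op 4: merge R0<->R1 -> R0=(2,1,0) R1=(2,1,0)
Op 5: merge R1<->R0 -> R1=(2,1,0) R0=(2,1,0)
Op 6: merge R2<->R1 -> R2=(2,1,0) R1=(2,1,0)
Op 7: merge R2<->R0 -> R2=(2,1,0) R0=(2,1,0)
Op 8: merge R0<->R1 -> R0=(2,1,0) R1=(2,1,0)
Op 9: merge R2<->R1 -> R2=(2,1,0) R1=(2,1,0)
Op 10: merge R2<->R1 -> R2=(2,1,0) R1=(2,1,0)
Op 11: inc R1 by 3 -> R1=(2,4,0) value=6
Op 12: inc R1 by 3 -> R1=(2,7,0) value=9

Answer: 2 1 0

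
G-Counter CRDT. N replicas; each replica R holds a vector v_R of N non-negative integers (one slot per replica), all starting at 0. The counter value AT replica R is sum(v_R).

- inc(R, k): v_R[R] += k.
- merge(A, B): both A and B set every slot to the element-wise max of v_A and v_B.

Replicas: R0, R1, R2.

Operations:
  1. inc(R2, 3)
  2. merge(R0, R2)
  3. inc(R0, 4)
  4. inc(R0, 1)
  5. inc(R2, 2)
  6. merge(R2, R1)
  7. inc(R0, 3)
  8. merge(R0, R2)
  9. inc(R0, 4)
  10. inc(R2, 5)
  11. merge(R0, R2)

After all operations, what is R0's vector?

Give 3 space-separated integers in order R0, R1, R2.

Op 1: inc R2 by 3 -> R2=(0,0,3) value=3
Op 2: merge R0<->R2 -> R0=(0,0,3) R2=(0,0,3)
Op 3: inc R0 by 4 -> R0=(4,0,3) value=7
Op 4: inc R0 by 1 -> R0=(5,0,3) value=8
Op 5: inc R2 by 2 -> R2=(0,0,5) value=5
Op 6: merge R2<->R1 -> R2=(0,0,5) R1=(0,0,5)
Op 7: inc R0 by 3 -> R0=(8,0,3) value=11
Op 8: merge R0<->R2 -> R0=(8,0,5) R2=(8,0,5)
Op 9: inc R0 by 4 -> R0=(12,0,5) value=17
Op 10: inc R2 by 5 -> R2=(8,0,10) value=18
Op 11: merge R0<->R2 -> R0=(12,0,10) R2=(12,0,10)

Answer: 12 0 10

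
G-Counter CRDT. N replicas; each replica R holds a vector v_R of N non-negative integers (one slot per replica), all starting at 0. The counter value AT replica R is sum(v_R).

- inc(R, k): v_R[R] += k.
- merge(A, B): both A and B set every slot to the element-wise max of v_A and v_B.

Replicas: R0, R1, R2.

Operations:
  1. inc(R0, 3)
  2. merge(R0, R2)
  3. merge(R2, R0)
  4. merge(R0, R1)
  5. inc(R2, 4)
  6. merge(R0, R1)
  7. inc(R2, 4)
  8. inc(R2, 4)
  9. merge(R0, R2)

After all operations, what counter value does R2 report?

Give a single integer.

Op 1: inc R0 by 3 -> R0=(3,0,0) value=3
Op 2: merge R0<->R2 -> R0=(3,0,0) R2=(3,0,0)
Op 3: merge R2<->R0 -> R2=(3,0,0) R0=(3,0,0)
Op 4: merge R0<->R1 -> R0=(3,0,0) R1=(3,0,0)
Op 5: inc R2 by 4 -> R2=(3,0,4) value=7
Op 6: merge R0<->R1 -> R0=(3,0,0) R1=(3,0,0)
Op 7: inc R2 by 4 -> R2=(3,0,8) value=11
Op 8: inc R2 by 4 -> R2=(3,0,12) value=15
Op 9: merge R0<->R2 -> R0=(3,0,12) R2=(3,0,12)

Answer: 15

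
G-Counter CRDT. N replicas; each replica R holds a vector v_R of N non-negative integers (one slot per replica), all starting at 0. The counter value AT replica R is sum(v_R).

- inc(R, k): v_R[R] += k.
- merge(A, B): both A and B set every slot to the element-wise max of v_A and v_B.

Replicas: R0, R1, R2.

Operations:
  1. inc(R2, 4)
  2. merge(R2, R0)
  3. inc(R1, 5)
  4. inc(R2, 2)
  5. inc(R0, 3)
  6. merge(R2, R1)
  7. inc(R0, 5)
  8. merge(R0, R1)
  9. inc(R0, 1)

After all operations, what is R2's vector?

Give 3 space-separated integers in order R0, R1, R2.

Answer: 0 5 6

Derivation:
Op 1: inc R2 by 4 -> R2=(0,0,4) value=4
Op 2: merge R2<->R0 -> R2=(0,0,4) R0=(0,0,4)
Op 3: inc R1 by 5 -> R1=(0,5,0) value=5
Op 4: inc R2 by 2 -> R2=(0,0,6) value=6
Op 5: inc R0 by 3 -> R0=(3,0,4) value=7
Op 6: merge R2<->R1 -> R2=(0,5,6) R1=(0,5,6)
Op 7: inc R0 by 5 -> R0=(8,0,4) value=12
Op 8: merge R0<->R1 -> R0=(8,5,6) R1=(8,5,6)
Op 9: inc R0 by 1 -> R0=(9,5,6) value=20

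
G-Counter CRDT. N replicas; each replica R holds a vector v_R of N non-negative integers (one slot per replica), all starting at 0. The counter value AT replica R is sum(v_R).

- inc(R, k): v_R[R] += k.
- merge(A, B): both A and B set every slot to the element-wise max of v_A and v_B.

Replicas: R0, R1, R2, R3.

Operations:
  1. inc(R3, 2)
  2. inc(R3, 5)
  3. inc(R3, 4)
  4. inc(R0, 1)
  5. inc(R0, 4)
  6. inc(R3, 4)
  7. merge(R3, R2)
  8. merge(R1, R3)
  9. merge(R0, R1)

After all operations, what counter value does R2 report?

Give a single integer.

Op 1: inc R3 by 2 -> R3=(0,0,0,2) value=2
Op 2: inc R3 by 5 -> R3=(0,0,0,7) value=7
Op 3: inc R3 by 4 -> R3=(0,0,0,11) value=11
Op 4: inc R0 by 1 -> R0=(1,0,0,0) value=1
Op 5: inc R0 by 4 -> R0=(5,0,0,0) value=5
Op 6: inc R3 by 4 -> R3=(0,0,0,15) value=15
Op 7: merge R3<->R2 -> R3=(0,0,0,15) R2=(0,0,0,15)
Op 8: merge R1<->R3 -> R1=(0,0,0,15) R3=(0,0,0,15)
Op 9: merge R0<->R1 -> R0=(5,0,0,15) R1=(5,0,0,15)

Answer: 15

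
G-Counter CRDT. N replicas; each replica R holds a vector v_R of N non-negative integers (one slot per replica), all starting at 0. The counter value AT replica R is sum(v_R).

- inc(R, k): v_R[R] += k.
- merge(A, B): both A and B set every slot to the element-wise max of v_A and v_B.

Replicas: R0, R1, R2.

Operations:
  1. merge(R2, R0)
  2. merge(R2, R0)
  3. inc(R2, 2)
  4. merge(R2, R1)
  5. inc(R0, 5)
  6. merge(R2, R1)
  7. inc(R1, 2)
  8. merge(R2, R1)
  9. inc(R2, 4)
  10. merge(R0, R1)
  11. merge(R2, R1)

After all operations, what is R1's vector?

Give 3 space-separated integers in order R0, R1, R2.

Op 1: merge R2<->R0 -> R2=(0,0,0) R0=(0,0,0)
Op 2: merge R2<->R0 -> R2=(0,0,0) R0=(0,0,0)
Op 3: inc R2 by 2 -> R2=(0,0,2) value=2
Op 4: merge R2<->R1 -> R2=(0,0,2) R1=(0,0,2)
Op 5: inc R0 by 5 -> R0=(5,0,0) value=5
Op 6: merge R2<->R1 -> R2=(0,0,2) R1=(0,0,2)
Op 7: inc R1 by 2 -> R1=(0,2,2) value=4
Op 8: merge R2<->R1 -> R2=(0,2,2) R1=(0,2,2)
Op 9: inc R2 by 4 -> R2=(0,2,6) value=8
Op 10: merge R0<->R1 -> R0=(5,2,2) R1=(5,2,2)
Op 11: merge R2<->R1 -> R2=(5,2,6) R1=(5,2,6)

Answer: 5 2 6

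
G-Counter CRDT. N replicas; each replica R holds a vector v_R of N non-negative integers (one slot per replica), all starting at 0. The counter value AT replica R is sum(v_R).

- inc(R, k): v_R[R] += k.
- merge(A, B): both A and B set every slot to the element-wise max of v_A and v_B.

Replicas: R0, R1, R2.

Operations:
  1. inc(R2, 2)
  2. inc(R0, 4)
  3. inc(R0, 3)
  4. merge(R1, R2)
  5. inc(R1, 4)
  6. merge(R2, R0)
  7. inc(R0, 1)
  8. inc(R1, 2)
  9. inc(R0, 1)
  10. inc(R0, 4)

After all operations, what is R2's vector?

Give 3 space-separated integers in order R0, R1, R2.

Answer: 7 0 2

Derivation:
Op 1: inc R2 by 2 -> R2=(0,0,2) value=2
Op 2: inc R0 by 4 -> R0=(4,0,0) value=4
Op 3: inc R0 by 3 -> R0=(7,0,0) value=7
Op 4: merge R1<->R2 -> R1=(0,0,2) R2=(0,0,2)
Op 5: inc R1 by 4 -> R1=(0,4,2) value=6
Op 6: merge R2<->R0 -> R2=(7,0,2) R0=(7,0,2)
Op 7: inc R0 by 1 -> R0=(8,0,2) value=10
Op 8: inc R1 by 2 -> R1=(0,6,2) value=8
Op 9: inc R0 by 1 -> R0=(9,0,2) value=11
Op 10: inc R0 by 4 -> R0=(13,0,2) value=15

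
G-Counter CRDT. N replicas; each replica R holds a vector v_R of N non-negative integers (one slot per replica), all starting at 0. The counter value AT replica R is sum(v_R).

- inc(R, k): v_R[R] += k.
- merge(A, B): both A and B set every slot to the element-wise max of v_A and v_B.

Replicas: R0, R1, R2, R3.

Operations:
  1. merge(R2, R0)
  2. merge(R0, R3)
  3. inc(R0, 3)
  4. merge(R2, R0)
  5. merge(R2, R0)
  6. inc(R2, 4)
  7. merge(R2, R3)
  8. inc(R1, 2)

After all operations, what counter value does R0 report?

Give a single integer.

Answer: 3

Derivation:
Op 1: merge R2<->R0 -> R2=(0,0,0,0) R0=(0,0,0,0)
Op 2: merge R0<->R3 -> R0=(0,0,0,0) R3=(0,0,0,0)
Op 3: inc R0 by 3 -> R0=(3,0,0,0) value=3
Op 4: merge R2<->R0 -> R2=(3,0,0,0) R0=(3,0,0,0)
Op 5: merge R2<->R0 -> R2=(3,0,0,0) R0=(3,0,0,0)
Op 6: inc R2 by 4 -> R2=(3,0,4,0) value=7
Op 7: merge R2<->R3 -> R2=(3,0,4,0) R3=(3,0,4,0)
Op 8: inc R1 by 2 -> R1=(0,2,0,0) value=2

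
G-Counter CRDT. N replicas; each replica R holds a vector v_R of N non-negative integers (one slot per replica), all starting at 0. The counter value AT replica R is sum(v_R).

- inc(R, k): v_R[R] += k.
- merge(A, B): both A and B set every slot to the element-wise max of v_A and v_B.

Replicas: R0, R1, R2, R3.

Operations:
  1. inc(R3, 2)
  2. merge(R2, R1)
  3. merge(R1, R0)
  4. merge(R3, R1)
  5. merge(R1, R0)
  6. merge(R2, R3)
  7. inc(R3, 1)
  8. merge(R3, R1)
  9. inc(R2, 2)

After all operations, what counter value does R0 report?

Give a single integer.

Op 1: inc R3 by 2 -> R3=(0,0,0,2) value=2
Op 2: merge R2<->R1 -> R2=(0,0,0,0) R1=(0,0,0,0)
Op 3: merge R1<->R0 -> R1=(0,0,0,0) R0=(0,0,0,0)
Op 4: merge R3<->R1 -> R3=(0,0,0,2) R1=(0,0,0,2)
Op 5: merge R1<->R0 -> R1=(0,0,0,2) R0=(0,0,0,2)
Op 6: merge R2<->R3 -> R2=(0,0,0,2) R3=(0,0,0,2)
Op 7: inc R3 by 1 -> R3=(0,0,0,3) value=3
Op 8: merge R3<->R1 -> R3=(0,0,0,3) R1=(0,0,0,3)
Op 9: inc R2 by 2 -> R2=(0,0,2,2) value=4

Answer: 2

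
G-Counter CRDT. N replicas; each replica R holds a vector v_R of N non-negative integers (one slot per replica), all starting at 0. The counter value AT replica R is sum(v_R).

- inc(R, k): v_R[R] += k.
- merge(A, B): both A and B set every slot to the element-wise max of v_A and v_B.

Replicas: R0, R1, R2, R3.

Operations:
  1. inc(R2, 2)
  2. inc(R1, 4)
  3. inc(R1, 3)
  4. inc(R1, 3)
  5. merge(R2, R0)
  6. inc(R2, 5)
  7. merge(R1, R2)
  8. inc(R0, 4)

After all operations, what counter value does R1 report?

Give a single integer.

Op 1: inc R2 by 2 -> R2=(0,0,2,0) value=2
Op 2: inc R1 by 4 -> R1=(0,4,0,0) value=4
Op 3: inc R1 by 3 -> R1=(0,7,0,0) value=7
Op 4: inc R1 by 3 -> R1=(0,10,0,0) value=10
Op 5: merge R2<->R0 -> R2=(0,0,2,0) R0=(0,0,2,0)
Op 6: inc R2 by 5 -> R2=(0,0,7,0) value=7
Op 7: merge R1<->R2 -> R1=(0,10,7,0) R2=(0,10,7,0)
Op 8: inc R0 by 4 -> R0=(4,0,2,0) value=6

Answer: 17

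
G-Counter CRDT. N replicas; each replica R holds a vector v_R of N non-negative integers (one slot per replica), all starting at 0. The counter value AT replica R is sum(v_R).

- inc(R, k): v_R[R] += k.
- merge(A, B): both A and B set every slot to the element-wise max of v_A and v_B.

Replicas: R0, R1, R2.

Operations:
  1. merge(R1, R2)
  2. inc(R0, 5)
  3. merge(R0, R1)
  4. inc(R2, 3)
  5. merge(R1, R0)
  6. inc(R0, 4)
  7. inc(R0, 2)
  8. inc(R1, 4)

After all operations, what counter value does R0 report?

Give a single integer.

Answer: 11

Derivation:
Op 1: merge R1<->R2 -> R1=(0,0,0) R2=(0,0,0)
Op 2: inc R0 by 5 -> R0=(5,0,0) value=5
Op 3: merge R0<->R1 -> R0=(5,0,0) R1=(5,0,0)
Op 4: inc R2 by 3 -> R2=(0,0,3) value=3
Op 5: merge R1<->R0 -> R1=(5,0,0) R0=(5,0,0)
Op 6: inc R0 by 4 -> R0=(9,0,0) value=9
Op 7: inc R0 by 2 -> R0=(11,0,0) value=11
Op 8: inc R1 by 4 -> R1=(5,4,0) value=9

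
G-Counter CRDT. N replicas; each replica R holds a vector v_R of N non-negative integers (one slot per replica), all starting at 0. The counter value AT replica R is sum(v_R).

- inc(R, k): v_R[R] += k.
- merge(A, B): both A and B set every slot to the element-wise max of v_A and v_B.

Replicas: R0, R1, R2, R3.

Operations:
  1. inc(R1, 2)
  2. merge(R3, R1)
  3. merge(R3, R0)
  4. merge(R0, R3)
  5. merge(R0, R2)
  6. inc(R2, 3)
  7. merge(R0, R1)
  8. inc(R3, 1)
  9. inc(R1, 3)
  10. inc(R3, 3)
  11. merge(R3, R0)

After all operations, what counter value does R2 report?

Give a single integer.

Answer: 5

Derivation:
Op 1: inc R1 by 2 -> R1=(0,2,0,0) value=2
Op 2: merge R3<->R1 -> R3=(0,2,0,0) R1=(0,2,0,0)
Op 3: merge R3<->R0 -> R3=(0,2,0,0) R0=(0,2,0,0)
Op 4: merge R0<->R3 -> R0=(0,2,0,0) R3=(0,2,0,0)
Op 5: merge R0<->R2 -> R0=(0,2,0,0) R2=(0,2,0,0)
Op 6: inc R2 by 3 -> R2=(0,2,3,0) value=5
Op 7: merge R0<->R1 -> R0=(0,2,0,0) R1=(0,2,0,0)
Op 8: inc R3 by 1 -> R3=(0,2,0,1) value=3
Op 9: inc R1 by 3 -> R1=(0,5,0,0) value=5
Op 10: inc R3 by 3 -> R3=(0,2,0,4) value=6
Op 11: merge R3<->R0 -> R3=(0,2,0,4) R0=(0,2,0,4)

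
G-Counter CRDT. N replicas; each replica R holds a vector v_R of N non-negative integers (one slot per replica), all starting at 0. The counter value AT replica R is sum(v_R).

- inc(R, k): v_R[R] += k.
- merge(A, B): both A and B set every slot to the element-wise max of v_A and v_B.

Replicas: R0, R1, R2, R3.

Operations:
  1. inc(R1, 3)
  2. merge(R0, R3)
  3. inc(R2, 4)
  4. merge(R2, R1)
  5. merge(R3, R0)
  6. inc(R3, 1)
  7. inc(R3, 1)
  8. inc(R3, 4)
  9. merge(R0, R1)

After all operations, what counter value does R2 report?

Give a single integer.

Answer: 7

Derivation:
Op 1: inc R1 by 3 -> R1=(0,3,0,0) value=3
Op 2: merge R0<->R3 -> R0=(0,0,0,0) R3=(0,0,0,0)
Op 3: inc R2 by 4 -> R2=(0,0,4,0) value=4
Op 4: merge R2<->R1 -> R2=(0,3,4,0) R1=(0,3,4,0)
Op 5: merge R3<->R0 -> R3=(0,0,0,0) R0=(0,0,0,0)
Op 6: inc R3 by 1 -> R3=(0,0,0,1) value=1
Op 7: inc R3 by 1 -> R3=(0,0,0,2) value=2
Op 8: inc R3 by 4 -> R3=(0,0,0,6) value=6
Op 9: merge R0<->R1 -> R0=(0,3,4,0) R1=(0,3,4,0)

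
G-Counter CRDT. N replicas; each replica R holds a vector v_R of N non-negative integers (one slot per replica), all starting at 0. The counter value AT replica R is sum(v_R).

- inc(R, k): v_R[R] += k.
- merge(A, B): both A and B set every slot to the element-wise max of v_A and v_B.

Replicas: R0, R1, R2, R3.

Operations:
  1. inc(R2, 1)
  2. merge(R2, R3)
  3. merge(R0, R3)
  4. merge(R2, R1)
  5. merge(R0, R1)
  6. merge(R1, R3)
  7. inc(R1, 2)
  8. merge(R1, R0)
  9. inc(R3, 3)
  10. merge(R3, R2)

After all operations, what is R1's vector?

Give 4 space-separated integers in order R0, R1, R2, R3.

Op 1: inc R2 by 1 -> R2=(0,0,1,0) value=1
Op 2: merge R2<->R3 -> R2=(0,0,1,0) R3=(0,0,1,0)
Op 3: merge R0<->R3 -> R0=(0,0,1,0) R3=(0,0,1,0)
Op 4: merge R2<->R1 -> R2=(0,0,1,0) R1=(0,0,1,0)
Op 5: merge R0<->R1 -> R0=(0,0,1,0) R1=(0,0,1,0)
Op 6: merge R1<->R3 -> R1=(0,0,1,0) R3=(0,0,1,0)
Op 7: inc R1 by 2 -> R1=(0,2,1,0) value=3
Op 8: merge R1<->R0 -> R1=(0,2,1,0) R0=(0,2,1,0)
Op 9: inc R3 by 3 -> R3=(0,0,1,3) value=4
Op 10: merge R3<->R2 -> R3=(0,0,1,3) R2=(0,0,1,3)

Answer: 0 2 1 0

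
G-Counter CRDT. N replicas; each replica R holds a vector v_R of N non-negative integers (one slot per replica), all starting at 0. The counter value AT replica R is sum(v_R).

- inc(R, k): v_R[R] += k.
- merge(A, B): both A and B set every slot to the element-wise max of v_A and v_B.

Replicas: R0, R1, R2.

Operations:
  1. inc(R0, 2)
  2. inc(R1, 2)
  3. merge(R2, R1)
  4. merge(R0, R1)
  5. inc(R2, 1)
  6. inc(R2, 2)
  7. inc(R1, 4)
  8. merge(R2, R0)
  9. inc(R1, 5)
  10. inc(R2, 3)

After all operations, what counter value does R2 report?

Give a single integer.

Op 1: inc R0 by 2 -> R0=(2,0,0) value=2
Op 2: inc R1 by 2 -> R1=(0,2,0) value=2
Op 3: merge R2<->R1 -> R2=(0,2,0) R1=(0,2,0)
Op 4: merge R0<->R1 -> R0=(2,2,0) R1=(2,2,0)
Op 5: inc R2 by 1 -> R2=(0,2,1) value=3
Op 6: inc R2 by 2 -> R2=(0,2,3) value=5
Op 7: inc R1 by 4 -> R1=(2,6,0) value=8
Op 8: merge R2<->R0 -> R2=(2,2,3) R0=(2,2,3)
Op 9: inc R1 by 5 -> R1=(2,11,0) value=13
Op 10: inc R2 by 3 -> R2=(2,2,6) value=10

Answer: 10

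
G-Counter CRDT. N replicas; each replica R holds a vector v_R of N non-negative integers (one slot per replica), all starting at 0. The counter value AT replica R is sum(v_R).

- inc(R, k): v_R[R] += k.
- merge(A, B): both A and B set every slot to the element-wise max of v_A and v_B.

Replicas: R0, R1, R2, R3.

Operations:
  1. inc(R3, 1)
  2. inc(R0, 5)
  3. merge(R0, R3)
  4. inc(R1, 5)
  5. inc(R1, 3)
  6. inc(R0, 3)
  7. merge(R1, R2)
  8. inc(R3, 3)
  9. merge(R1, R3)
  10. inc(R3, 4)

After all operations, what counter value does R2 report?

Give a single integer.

Answer: 8

Derivation:
Op 1: inc R3 by 1 -> R3=(0,0,0,1) value=1
Op 2: inc R0 by 5 -> R0=(5,0,0,0) value=5
Op 3: merge R0<->R3 -> R0=(5,0,0,1) R3=(5,0,0,1)
Op 4: inc R1 by 5 -> R1=(0,5,0,0) value=5
Op 5: inc R1 by 3 -> R1=(0,8,0,0) value=8
Op 6: inc R0 by 3 -> R0=(8,0,0,1) value=9
Op 7: merge R1<->R2 -> R1=(0,8,0,0) R2=(0,8,0,0)
Op 8: inc R3 by 3 -> R3=(5,0,0,4) value=9
Op 9: merge R1<->R3 -> R1=(5,8,0,4) R3=(5,8,0,4)
Op 10: inc R3 by 4 -> R3=(5,8,0,8) value=21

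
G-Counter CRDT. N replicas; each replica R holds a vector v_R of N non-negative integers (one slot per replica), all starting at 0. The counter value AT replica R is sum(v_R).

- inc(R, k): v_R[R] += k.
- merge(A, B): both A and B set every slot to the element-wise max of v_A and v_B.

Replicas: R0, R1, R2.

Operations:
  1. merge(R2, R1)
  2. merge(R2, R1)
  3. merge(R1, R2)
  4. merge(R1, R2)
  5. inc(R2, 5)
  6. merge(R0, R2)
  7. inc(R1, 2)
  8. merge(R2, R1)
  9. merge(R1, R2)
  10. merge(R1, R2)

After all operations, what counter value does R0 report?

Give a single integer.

Answer: 5

Derivation:
Op 1: merge R2<->R1 -> R2=(0,0,0) R1=(0,0,0)
Op 2: merge R2<->R1 -> R2=(0,0,0) R1=(0,0,0)
Op 3: merge R1<->R2 -> R1=(0,0,0) R2=(0,0,0)
Op 4: merge R1<->R2 -> R1=(0,0,0) R2=(0,0,0)
Op 5: inc R2 by 5 -> R2=(0,0,5) value=5
Op 6: merge R0<->R2 -> R0=(0,0,5) R2=(0,0,5)
Op 7: inc R1 by 2 -> R1=(0,2,0) value=2
Op 8: merge R2<->R1 -> R2=(0,2,5) R1=(0,2,5)
Op 9: merge R1<->R2 -> R1=(0,2,5) R2=(0,2,5)
Op 10: merge R1<->R2 -> R1=(0,2,5) R2=(0,2,5)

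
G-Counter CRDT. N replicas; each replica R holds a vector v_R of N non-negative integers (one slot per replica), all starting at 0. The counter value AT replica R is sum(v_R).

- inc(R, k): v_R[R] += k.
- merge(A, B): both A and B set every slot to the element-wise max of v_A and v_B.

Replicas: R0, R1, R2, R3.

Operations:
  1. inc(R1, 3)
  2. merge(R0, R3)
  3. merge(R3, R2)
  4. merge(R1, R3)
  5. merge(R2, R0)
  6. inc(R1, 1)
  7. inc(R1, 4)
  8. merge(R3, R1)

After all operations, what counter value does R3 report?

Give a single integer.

Answer: 8

Derivation:
Op 1: inc R1 by 3 -> R1=(0,3,0,0) value=3
Op 2: merge R0<->R3 -> R0=(0,0,0,0) R3=(0,0,0,0)
Op 3: merge R3<->R2 -> R3=(0,0,0,0) R2=(0,0,0,0)
Op 4: merge R1<->R3 -> R1=(0,3,0,0) R3=(0,3,0,0)
Op 5: merge R2<->R0 -> R2=(0,0,0,0) R0=(0,0,0,0)
Op 6: inc R1 by 1 -> R1=(0,4,0,0) value=4
Op 7: inc R1 by 4 -> R1=(0,8,0,0) value=8
Op 8: merge R3<->R1 -> R3=(0,8,0,0) R1=(0,8,0,0)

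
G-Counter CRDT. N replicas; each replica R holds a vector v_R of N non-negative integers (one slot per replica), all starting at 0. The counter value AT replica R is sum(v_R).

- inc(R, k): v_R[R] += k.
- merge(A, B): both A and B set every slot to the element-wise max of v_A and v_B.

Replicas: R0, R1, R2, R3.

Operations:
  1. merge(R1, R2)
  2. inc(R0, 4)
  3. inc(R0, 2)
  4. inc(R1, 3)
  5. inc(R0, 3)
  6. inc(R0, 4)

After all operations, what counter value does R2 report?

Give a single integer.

Answer: 0

Derivation:
Op 1: merge R1<->R2 -> R1=(0,0,0,0) R2=(0,0,0,0)
Op 2: inc R0 by 4 -> R0=(4,0,0,0) value=4
Op 3: inc R0 by 2 -> R0=(6,0,0,0) value=6
Op 4: inc R1 by 3 -> R1=(0,3,0,0) value=3
Op 5: inc R0 by 3 -> R0=(9,0,0,0) value=9
Op 6: inc R0 by 4 -> R0=(13,0,0,0) value=13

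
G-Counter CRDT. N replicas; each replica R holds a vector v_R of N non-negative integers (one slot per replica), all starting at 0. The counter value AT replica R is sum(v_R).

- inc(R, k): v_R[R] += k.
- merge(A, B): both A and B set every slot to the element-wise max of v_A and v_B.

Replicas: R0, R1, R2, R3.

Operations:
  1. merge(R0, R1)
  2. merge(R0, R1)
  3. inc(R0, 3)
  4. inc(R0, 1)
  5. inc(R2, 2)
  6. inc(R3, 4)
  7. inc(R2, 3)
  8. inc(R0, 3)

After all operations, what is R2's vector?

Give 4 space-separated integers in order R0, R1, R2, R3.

Op 1: merge R0<->R1 -> R0=(0,0,0,0) R1=(0,0,0,0)
Op 2: merge R0<->R1 -> R0=(0,0,0,0) R1=(0,0,0,0)
Op 3: inc R0 by 3 -> R0=(3,0,0,0) value=3
Op 4: inc R0 by 1 -> R0=(4,0,0,0) value=4
Op 5: inc R2 by 2 -> R2=(0,0,2,0) value=2
Op 6: inc R3 by 4 -> R3=(0,0,0,4) value=4
Op 7: inc R2 by 3 -> R2=(0,0,5,0) value=5
Op 8: inc R0 by 3 -> R0=(7,0,0,0) value=7

Answer: 0 0 5 0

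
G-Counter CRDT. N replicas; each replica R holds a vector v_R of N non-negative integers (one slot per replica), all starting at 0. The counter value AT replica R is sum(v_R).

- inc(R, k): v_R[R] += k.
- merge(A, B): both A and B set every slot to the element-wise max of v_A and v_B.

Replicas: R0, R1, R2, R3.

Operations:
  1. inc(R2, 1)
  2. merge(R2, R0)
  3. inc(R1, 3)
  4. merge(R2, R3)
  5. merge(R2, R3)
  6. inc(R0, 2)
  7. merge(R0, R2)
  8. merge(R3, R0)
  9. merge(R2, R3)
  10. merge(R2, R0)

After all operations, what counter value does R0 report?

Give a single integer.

Op 1: inc R2 by 1 -> R2=(0,0,1,0) value=1
Op 2: merge R2<->R0 -> R2=(0,0,1,0) R0=(0,0,1,0)
Op 3: inc R1 by 3 -> R1=(0,3,0,0) value=3
Op 4: merge R2<->R3 -> R2=(0,0,1,0) R3=(0,0,1,0)
Op 5: merge R2<->R3 -> R2=(0,0,1,0) R3=(0,0,1,0)
Op 6: inc R0 by 2 -> R0=(2,0,1,0) value=3
Op 7: merge R0<->R2 -> R0=(2,0,1,0) R2=(2,0,1,0)
Op 8: merge R3<->R0 -> R3=(2,0,1,0) R0=(2,0,1,0)
Op 9: merge R2<->R3 -> R2=(2,0,1,0) R3=(2,0,1,0)
Op 10: merge R2<->R0 -> R2=(2,0,1,0) R0=(2,0,1,0)

Answer: 3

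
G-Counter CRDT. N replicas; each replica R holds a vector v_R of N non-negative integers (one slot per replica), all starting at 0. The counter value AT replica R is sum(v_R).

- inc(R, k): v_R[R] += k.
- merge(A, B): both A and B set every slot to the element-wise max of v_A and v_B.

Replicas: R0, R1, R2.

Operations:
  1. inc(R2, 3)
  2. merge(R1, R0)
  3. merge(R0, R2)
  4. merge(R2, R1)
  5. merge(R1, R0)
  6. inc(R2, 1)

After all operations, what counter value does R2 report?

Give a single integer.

Op 1: inc R2 by 3 -> R2=(0,0,3) value=3
Op 2: merge R1<->R0 -> R1=(0,0,0) R0=(0,0,0)
Op 3: merge R0<->R2 -> R0=(0,0,3) R2=(0,0,3)
Op 4: merge R2<->R1 -> R2=(0,0,3) R1=(0,0,3)
Op 5: merge R1<->R0 -> R1=(0,0,3) R0=(0,0,3)
Op 6: inc R2 by 1 -> R2=(0,0,4) value=4

Answer: 4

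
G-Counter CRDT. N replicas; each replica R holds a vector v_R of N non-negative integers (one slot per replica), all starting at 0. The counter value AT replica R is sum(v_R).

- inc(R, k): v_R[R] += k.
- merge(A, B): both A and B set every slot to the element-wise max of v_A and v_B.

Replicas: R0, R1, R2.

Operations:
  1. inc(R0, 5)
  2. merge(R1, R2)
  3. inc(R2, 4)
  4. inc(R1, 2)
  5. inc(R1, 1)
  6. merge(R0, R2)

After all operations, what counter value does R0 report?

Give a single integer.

Answer: 9

Derivation:
Op 1: inc R0 by 5 -> R0=(5,0,0) value=5
Op 2: merge R1<->R2 -> R1=(0,0,0) R2=(0,0,0)
Op 3: inc R2 by 4 -> R2=(0,0,4) value=4
Op 4: inc R1 by 2 -> R1=(0,2,0) value=2
Op 5: inc R1 by 1 -> R1=(0,3,0) value=3
Op 6: merge R0<->R2 -> R0=(5,0,4) R2=(5,0,4)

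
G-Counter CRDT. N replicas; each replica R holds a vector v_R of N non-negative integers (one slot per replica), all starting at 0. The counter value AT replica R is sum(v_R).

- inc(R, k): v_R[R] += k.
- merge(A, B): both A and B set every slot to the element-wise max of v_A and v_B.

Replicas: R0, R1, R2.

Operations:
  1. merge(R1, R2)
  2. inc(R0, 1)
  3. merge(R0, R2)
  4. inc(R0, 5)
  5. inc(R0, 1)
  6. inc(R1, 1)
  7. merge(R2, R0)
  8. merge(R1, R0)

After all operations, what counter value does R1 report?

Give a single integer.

Answer: 8

Derivation:
Op 1: merge R1<->R2 -> R1=(0,0,0) R2=(0,0,0)
Op 2: inc R0 by 1 -> R0=(1,0,0) value=1
Op 3: merge R0<->R2 -> R0=(1,0,0) R2=(1,0,0)
Op 4: inc R0 by 5 -> R0=(6,0,0) value=6
Op 5: inc R0 by 1 -> R0=(7,0,0) value=7
Op 6: inc R1 by 1 -> R1=(0,1,0) value=1
Op 7: merge R2<->R0 -> R2=(7,0,0) R0=(7,0,0)
Op 8: merge R1<->R0 -> R1=(7,1,0) R0=(7,1,0)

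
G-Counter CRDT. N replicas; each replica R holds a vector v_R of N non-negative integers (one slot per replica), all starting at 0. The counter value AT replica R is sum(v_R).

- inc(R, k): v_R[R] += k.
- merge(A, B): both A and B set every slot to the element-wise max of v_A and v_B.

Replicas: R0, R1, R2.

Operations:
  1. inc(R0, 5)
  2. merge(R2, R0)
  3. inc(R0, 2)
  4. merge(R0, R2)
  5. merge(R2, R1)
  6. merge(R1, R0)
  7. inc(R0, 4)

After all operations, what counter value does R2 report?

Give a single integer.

Answer: 7

Derivation:
Op 1: inc R0 by 5 -> R0=(5,0,0) value=5
Op 2: merge R2<->R0 -> R2=(5,0,0) R0=(5,0,0)
Op 3: inc R0 by 2 -> R0=(7,0,0) value=7
Op 4: merge R0<->R2 -> R0=(7,0,0) R2=(7,0,0)
Op 5: merge R2<->R1 -> R2=(7,0,0) R1=(7,0,0)
Op 6: merge R1<->R0 -> R1=(7,0,0) R0=(7,0,0)
Op 7: inc R0 by 4 -> R0=(11,0,0) value=11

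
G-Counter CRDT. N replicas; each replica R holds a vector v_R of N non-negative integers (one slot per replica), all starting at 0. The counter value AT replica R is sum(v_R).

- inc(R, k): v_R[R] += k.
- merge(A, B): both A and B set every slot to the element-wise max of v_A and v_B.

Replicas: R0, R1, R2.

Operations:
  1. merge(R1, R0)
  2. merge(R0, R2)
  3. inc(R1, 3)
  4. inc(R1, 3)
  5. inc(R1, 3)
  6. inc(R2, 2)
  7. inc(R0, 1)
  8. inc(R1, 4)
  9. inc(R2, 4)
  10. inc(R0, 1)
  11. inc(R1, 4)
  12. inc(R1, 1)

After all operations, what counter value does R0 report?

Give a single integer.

Op 1: merge R1<->R0 -> R1=(0,0,0) R0=(0,0,0)
Op 2: merge R0<->R2 -> R0=(0,0,0) R2=(0,0,0)
Op 3: inc R1 by 3 -> R1=(0,3,0) value=3
Op 4: inc R1 by 3 -> R1=(0,6,0) value=6
Op 5: inc R1 by 3 -> R1=(0,9,0) value=9
Op 6: inc R2 by 2 -> R2=(0,0,2) value=2
Op 7: inc R0 by 1 -> R0=(1,0,0) value=1
Op 8: inc R1 by 4 -> R1=(0,13,0) value=13
Op 9: inc R2 by 4 -> R2=(0,0,6) value=6
Op 10: inc R0 by 1 -> R0=(2,0,0) value=2
Op 11: inc R1 by 4 -> R1=(0,17,0) value=17
Op 12: inc R1 by 1 -> R1=(0,18,0) value=18

Answer: 2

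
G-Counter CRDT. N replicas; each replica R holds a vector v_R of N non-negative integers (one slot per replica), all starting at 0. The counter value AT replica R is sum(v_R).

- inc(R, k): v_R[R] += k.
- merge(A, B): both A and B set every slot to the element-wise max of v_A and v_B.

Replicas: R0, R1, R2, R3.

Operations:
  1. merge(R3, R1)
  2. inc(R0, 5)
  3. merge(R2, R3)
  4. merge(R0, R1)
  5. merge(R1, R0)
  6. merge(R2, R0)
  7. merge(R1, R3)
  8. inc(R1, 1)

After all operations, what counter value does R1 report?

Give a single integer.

Answer: 6

Derivation:
Op 1: merge R3<->R1 -> R3=(0,0,0,0) R1=(0,0,0,0)
Op 2: inc R0 by 5 -> R0=(5,0,0,0) value=5
Op 3: merge R2<->R3 -> R2=(0,0,0,0) R3=(0,0,0,0)
Op 4: merge R0<->R1 -> R0=(5,0,0,0) R1=(5,0,0,0)
Op 5: merge R1<->R0 -> R1=(5,0,0,0) R0=(5,0,0,0)
Op 6: merge R2<->R0 -> R2=(5,0,0,0) R0=(5,0,0,0)
Op 7: merge R1<->R3 -> R1=(5,0,0,0) R3=(5,0,0,0)
Op 8: inc R1 by 1 -> R1=(5,1,0,0) value=6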